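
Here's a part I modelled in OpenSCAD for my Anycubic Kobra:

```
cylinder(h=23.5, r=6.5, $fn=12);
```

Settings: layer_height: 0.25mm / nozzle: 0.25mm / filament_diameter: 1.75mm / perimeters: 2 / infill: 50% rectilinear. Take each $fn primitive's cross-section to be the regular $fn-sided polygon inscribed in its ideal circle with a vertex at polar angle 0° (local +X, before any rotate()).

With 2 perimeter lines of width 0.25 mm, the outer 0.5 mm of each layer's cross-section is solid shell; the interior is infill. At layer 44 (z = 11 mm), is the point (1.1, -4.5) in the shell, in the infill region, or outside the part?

At z = 11 mm: the cylinder: section is a regular 12-gon, circumradius r=6.5. Overall, the cross-section is a single solid region. The nearest boundary edge runs (-0.00, -6.50)→(3.25, -5.63); distance from the point to it = 1.65 mm. The point is inside the cross-section and 1.65 mm from the nearest boundary — more than the 0.5 mm shell width (2 × 0.25), so it's in the infill interior.

infill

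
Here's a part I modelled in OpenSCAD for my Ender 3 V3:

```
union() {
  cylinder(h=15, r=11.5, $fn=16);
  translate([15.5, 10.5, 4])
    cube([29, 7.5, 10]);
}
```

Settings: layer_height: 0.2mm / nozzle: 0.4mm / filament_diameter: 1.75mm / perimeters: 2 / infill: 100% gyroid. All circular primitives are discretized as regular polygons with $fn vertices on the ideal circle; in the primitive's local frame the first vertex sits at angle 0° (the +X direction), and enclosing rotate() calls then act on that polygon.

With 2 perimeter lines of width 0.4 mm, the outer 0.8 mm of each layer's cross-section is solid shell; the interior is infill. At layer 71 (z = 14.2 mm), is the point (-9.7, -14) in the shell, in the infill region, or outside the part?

outside

At z = 14.2 mm: the r=11.5 cylinder gives a regular 16-gon of circumradius 11.5 (constant along its height); the cube at (15.5, 10.5) does not reach this height (z outside [4, 14]); Combining (union): only the r=11.5 cylinder is present, so the union is just that shape — 1 connected region. Overall, the cross-section is a single solid region. The nearest boundary edge runs (-8.13, -8.13)→(-4.40, -10.62); distance from the point to it = 5.75 mm. The point is not inside any of the regions above, so it lies outside the cross-section (5.75 mm from the nearest boundary).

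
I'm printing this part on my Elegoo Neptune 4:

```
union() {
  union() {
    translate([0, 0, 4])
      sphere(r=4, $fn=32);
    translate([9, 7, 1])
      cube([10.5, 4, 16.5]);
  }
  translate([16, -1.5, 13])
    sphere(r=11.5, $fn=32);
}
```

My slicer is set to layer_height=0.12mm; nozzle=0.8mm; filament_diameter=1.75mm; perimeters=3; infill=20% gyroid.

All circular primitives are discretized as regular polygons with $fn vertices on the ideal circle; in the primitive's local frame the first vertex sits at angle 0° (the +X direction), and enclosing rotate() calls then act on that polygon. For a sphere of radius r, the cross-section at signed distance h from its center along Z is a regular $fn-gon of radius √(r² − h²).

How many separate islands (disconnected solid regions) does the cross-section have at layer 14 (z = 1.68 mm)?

At z = 1.68 mm: the r=4 sphere slices to a regular 32-gon of circumradius 3.258 (√(r²−h²) with h=2.32 from center); the cube at (9, 7) (footprint 10.5×4) is included at this height; Taking the union: the 2 present regions are separate (no shared area or edge), so areas and boundary lengths simply add and each stays a separate island — 2 connected regions; the r=11.5 sphere at (16, -1.5) contributes a regular 32-gon of circumradius √(11.5²−11.32²) = 2.027; Combining (union): the 2 present regions are separate (no shared area or edge), so areas and boundary lengths simply add and each stays a separate island — 3 connected regions. Overall, the cross-section has 3 separate islands. Island count = 3.

3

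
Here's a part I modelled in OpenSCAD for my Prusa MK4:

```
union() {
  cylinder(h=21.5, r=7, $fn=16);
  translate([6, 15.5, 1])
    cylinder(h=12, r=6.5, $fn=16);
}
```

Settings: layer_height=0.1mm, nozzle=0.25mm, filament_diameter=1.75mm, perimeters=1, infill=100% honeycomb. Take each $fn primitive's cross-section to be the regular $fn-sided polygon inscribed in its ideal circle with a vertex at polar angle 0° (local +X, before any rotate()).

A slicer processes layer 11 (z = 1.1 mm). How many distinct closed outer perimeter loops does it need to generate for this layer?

2

At z = 1.1 mm: the r=7 cylinder gives a regular 16-gon of circumradius 7 (constant along its height); the r=6.5 cylinder at (6, 15.5) contributes a regular 16-gon of circumradius 6.5; Merging all regions: the 2 present regions are separate (no shared area or edge), so areas and boundary lengths simply add and each stays a separate island — 2 connected regions. The result has 2 disconnected regions.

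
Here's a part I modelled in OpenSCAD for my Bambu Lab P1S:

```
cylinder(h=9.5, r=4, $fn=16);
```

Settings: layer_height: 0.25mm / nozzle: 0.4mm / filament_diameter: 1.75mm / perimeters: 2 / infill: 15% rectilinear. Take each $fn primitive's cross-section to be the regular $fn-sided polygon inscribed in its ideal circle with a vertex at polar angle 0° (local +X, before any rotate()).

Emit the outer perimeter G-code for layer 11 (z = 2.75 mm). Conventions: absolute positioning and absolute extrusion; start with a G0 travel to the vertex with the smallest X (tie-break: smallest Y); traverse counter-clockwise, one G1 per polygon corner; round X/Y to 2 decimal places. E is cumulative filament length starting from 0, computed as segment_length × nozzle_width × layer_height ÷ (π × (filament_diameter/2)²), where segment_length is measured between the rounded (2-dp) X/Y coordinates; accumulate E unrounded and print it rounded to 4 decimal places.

G0 X-4.00 Y0.00 Z2.75
G1 X-3.70 Y-1.53 E0.0648
G1 X-2.83 Y-2.83 E0.1299
G1 X-1.53 Y-3.70 E0.1949
G1 X0.00 Y-4.00 E0.2597
G1 X1.53 Y-3.70 E0.3245
G1 X2.83 Y-2.83 E0.3896
G1 X3.70 Y-1.53 E0.4546
G1 X4.00 Y0.00 E0.5194
G1 X3.70 Y1.53 E0.5842
G1 X2.83 Y2.83 E0.6493
G1 X1.53 Y3.70 E0.7143
G1 X0.00 Y4.00 E0.7791
G1 X-1.53 Y3.70 E0.8440
G1 X-2.83 Y2.83 E0.9090
G1 X-3.70 Y1.53 E0.9740
G1 X-4.00 Y0.00 E1.0388

At z = 2.75 mm: the r=4 cylinder gives a regular 16-gon of circumradius 4 (constant along its height). The outline is a single polygon with 16 vertices. Extrusion per mm of travel: 0.4 × 0.25 / (π × 0.875²) = 0.041575. Accumulating E over each segment gives final E = 1.0388.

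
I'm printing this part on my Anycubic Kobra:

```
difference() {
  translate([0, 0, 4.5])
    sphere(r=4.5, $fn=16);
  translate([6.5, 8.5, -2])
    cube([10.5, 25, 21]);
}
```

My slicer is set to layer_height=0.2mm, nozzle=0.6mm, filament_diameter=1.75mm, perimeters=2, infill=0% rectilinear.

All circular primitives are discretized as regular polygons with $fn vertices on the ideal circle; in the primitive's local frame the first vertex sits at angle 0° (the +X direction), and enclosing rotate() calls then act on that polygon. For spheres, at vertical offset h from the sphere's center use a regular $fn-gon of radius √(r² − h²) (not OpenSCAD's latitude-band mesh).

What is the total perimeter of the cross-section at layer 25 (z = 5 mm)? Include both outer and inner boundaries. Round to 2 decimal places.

At z = 5 mm: the r=4.5 sphere slices to a regular 16-gon of circumradius 4.472 (√(r²−h²) with h=0.5 from center) (perimeter = 2·16·4.472·sin(180°/16) = 27.92 mm); the cube at (6.5, 8.5) is present — its section is the full 10.5×25 rectangle (perimeter 71.00 mm); After the difference (first − rest): starting from the r=4.5 sphere, the 10.5×25 cube at (6.5, 8.5) misses the remaining region (no effect) — boundary = 27.92 mm. Overall, the cross-section is a single solid region. Total boundary length (outer) = 27.92 mm.

27.92 mm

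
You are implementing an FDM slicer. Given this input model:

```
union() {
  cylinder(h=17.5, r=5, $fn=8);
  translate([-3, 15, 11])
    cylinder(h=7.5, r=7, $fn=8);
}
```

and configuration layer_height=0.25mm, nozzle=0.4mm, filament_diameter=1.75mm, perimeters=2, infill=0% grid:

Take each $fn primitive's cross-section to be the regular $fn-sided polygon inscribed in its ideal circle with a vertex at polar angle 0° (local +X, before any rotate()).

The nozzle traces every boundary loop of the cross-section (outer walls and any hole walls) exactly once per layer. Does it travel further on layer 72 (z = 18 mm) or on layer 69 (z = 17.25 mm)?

layer 69 (z = 17.25 mm)

Layer 72 (z = 18): the cylinder does not reach this height (z outside [0, 17.5]); the cylinder at (-3, 15): section is a regular 8-gon, circumradius r=7 (perimeter = 2·8·7.000·sin(180°/8) = 42.86 mm); Combining (union): only the r=7 cylinder at (-3, 15) is present, so the union is just that shape — boundary = 42.86 mm. So its perimeter = 42.86 mm. Layer 69 (z = 17.25): the r=5 cylinder contributes a regular 8-gon of circumradius 5 (perimeter = 2·8·5.000·sin(180°/8) = 30.61 mm); the cylinder at (-3, 15): section is a regular 8-gon, circumradius r=7 (perimeter = 2·8·7.000·sin(180°/8) = 42.86 mm); Combining (union): the 2 present regions are separate (no shared area or edge), so areas and boundary lengths simply add and each stays a separate island — boundary = 73.48 mm. So its perimeter = 73.48 mm. Layer 69 is larger (73.48 vs 42.86 mm).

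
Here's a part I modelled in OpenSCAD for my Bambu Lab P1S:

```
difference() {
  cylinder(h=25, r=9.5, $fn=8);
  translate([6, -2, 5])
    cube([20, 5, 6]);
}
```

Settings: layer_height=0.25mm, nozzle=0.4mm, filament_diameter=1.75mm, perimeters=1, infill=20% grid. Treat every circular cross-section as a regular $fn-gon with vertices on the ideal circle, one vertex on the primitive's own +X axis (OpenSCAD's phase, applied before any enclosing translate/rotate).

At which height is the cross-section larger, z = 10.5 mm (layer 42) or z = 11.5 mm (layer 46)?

layer 46 (z = 11.5 mm)

Layer 42 (z = 10.5): the cylinder: section is a regular 8-gon, circumradius r=9.5 (area = (8/2)·9.500²·sin(360°/8) = 255.27 mm²); the cube at (6, -2) (footprint 20×5) is included at this height (area 100.00 mm²); After the difference (first − rest): starting from the r=9.5 cylinder (255.27 mm²), the 20×5 cube at (6, -2) partially overlaps it — only the 14.81 mm² overlap (of its 100.00 mm²) is removed, clipping the outline — area = 240.46 mm². So its area = 240.46 mm². Layer 46 (z = 11.5): the cylinder: section is a regular 8-gon, circumradius r=9.5 (area = (8/2)·9.500²·sin(360°/8) = 255.27 mm²); the cube at (6, -2) does not reach this height (z outside [5, 11]); Subtracting the remaining from the first: none of the subtracted shapes is present at this height, so the r=9.5 cylinder is unchanged — area = 255.27 mm². So its area = 255.27 mm². Layer 46 is larger (255.27 vs 240.46 mm²).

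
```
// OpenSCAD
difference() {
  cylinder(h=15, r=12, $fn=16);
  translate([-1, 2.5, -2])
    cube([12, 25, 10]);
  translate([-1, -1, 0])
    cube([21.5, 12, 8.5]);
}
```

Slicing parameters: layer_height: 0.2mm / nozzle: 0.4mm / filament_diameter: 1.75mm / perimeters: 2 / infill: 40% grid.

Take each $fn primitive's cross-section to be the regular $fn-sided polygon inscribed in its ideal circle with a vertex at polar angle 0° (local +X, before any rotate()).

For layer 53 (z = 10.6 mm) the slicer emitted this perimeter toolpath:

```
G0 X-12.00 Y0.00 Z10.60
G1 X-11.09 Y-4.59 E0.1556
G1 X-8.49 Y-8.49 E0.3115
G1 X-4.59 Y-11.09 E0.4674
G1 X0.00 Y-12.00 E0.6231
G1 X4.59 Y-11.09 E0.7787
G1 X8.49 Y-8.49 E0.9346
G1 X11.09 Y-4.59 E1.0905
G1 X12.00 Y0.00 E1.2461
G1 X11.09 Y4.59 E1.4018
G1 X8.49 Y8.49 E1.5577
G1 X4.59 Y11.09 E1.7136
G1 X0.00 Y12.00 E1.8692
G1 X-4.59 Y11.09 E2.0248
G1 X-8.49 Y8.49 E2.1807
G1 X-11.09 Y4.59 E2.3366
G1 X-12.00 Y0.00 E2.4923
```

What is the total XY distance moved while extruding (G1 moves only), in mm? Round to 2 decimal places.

74.93 mm

Sum the Euclidean lengths of each G1 segment: total = 74.93 mm.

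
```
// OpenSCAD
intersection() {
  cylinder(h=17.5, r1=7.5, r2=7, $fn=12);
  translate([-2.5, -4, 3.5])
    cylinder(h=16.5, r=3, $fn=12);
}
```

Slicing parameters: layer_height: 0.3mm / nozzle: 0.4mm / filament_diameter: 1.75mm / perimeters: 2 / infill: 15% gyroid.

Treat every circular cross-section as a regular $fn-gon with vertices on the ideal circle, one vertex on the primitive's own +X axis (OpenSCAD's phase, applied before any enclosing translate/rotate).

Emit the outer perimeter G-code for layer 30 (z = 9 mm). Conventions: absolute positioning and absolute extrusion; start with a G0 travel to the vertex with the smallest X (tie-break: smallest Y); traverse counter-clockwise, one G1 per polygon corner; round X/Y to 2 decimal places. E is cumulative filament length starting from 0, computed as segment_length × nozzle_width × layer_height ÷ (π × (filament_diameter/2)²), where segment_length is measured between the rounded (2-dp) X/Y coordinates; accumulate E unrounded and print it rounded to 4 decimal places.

G0 X-5.50 Y-4.00 Z9.00
G1 X-5.36 Y-4.54 E0.0278
G1 X-3.62 Y-6.27 E0.1502
G1 X-1.70 Y-6.79 E0.2495
G1 X-1.00 Y-6.60 E0.2857
G1 X0.10 Y-5.50 E0.3633
G1 X0.50 Y-4.00 E0.4407
G1 X0.10 Y-2.50 E0.5182
G1 X-1.00 Y-1.40 E0.5958
G1 X-2.50 Y-1.00 E0.6732
G1 X-4.00 Y-1.40 E0.7507
G1 X-5.10 Y-2.50 E0.8283
G1 X-5.50 Y-4.00 E0.9058

At z = 9 mm: the cone contributes a regular 12-gon of circumradius 7.243 (interpolated between r1=7.5 and r2=7 at t=0.514); the cylinder at (-2.5, -4): section is a regular 12-gon, circumradius r=3; After intersecting: the r=3 cylinder at (-2.5, -4) partially overlaps the cone; clipping to the common part keeps 25.27 mm² — 1 connected region. The outline is a single polygon with 12 vertices. Extrusion per mm of travel: 0.4 × 0.3 / (π × 0.875²) = 0.049890. Accumulating E over each segment gives final E = 0.9058.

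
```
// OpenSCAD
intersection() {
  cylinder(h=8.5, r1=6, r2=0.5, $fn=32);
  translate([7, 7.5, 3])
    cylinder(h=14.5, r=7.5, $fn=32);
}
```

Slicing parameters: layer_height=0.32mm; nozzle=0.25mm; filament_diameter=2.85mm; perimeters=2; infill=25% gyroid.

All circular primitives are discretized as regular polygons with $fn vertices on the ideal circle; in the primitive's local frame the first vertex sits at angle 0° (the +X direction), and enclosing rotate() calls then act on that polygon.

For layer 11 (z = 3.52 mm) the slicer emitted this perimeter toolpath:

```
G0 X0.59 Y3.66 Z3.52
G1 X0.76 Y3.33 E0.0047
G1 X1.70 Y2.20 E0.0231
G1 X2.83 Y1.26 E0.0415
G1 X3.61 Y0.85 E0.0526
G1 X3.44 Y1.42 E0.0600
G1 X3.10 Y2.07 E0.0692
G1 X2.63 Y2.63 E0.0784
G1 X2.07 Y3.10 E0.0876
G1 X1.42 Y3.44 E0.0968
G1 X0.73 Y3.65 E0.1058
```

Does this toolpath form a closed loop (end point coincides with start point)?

no

Start point (G0): (0.59, 3.66). End point (last G1): the path does not return to the start — open.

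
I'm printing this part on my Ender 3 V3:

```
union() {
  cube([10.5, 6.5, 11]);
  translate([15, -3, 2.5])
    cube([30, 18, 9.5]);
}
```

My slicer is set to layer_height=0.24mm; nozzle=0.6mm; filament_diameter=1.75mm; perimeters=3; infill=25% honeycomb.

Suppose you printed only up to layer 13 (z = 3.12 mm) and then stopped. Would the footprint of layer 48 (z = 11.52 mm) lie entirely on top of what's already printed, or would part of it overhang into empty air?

entirely on top

Compare the two slices. At z = 3.12: the 10.5×6.5 cube contributes its full rectangle (area 68.25 mm²); the cube at (15, -3) is present — its section is the full 30×18 rectangle (area 540.00 mm²); Merging all regions: the 2 present regions are separate (no shared area or edge), so areas and boundary lengths simply add and each stays a separate island — area = 608.25 mm². At z = 11.52: the cube is absent (z outside [0, 11]); the cube at (15, -3) (footprint 30×18) is included at this height (area 540.00 mm²); Merging all regions: only the 30×18 cube at (15, -3) is present, so the union is just that shape — area = 540.00 mm². Checking containment: the cross-section at z = 11.52 is a subset of the cross-section at z = 3.12.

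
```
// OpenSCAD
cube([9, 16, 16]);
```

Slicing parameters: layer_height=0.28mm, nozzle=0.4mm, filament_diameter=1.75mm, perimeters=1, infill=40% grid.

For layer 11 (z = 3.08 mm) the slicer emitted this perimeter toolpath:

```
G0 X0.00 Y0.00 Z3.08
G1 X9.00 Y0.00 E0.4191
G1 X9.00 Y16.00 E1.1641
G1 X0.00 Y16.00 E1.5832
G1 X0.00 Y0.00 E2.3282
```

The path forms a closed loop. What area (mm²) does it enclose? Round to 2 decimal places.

Apply the shoelace formula to the sequence of (X, Y) vertices; enclosed area = 144.00 mm².

144.00 mm²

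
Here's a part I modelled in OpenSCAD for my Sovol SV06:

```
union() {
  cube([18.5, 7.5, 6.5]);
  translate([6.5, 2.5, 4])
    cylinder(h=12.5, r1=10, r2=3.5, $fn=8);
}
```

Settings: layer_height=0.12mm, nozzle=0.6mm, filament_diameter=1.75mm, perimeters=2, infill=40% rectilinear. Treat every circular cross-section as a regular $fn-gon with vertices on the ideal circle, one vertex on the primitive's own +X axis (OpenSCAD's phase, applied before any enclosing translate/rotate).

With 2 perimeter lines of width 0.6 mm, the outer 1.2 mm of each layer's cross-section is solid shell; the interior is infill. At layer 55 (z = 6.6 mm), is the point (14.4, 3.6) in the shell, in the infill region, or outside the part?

At z = 6.6 mm: the cube does not reach this height (z outside [0, 6.5]); the cone at (6.5, 2.5) contributes a regular 8-gon of circumradius 8.648 (interpolated between r1=10 and r2=3.5 at t=0.208); Taking the union: only the cone at (6.5, 2.5) is present, so the union is just that shape — 1 connected region. Overall, the cross-section is a single solid region. The nearest boundary edge runs (15.15, 2.50)→(12.62, 8.62); distance from the point to it = 0.27 mm. The point is inside the cross-section, 0.27 mm from the nearest boundary — within the 1.2 mm shell band (2 × 0.6).

shell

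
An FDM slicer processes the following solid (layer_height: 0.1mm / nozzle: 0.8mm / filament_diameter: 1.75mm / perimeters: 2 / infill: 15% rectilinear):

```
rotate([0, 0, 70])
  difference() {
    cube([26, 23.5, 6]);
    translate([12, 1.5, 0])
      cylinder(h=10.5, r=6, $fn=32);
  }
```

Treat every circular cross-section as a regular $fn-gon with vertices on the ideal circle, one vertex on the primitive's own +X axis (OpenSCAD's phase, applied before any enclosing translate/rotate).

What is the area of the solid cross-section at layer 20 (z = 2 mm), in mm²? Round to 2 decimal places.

537.06 mm²

At z = 2 mm: the cube is present — its section is the full 26×23.5 rectangle (area 611.00 mm²); the r=6 cylinder at (12, 1.5) contributes a regular 32-gon of circumradius 6 (area = (32/2)·6.000²·sin(360°/32) = 112.37 mm²); After the difference (first − rest): starting from the 26×23.5 cube (611.00 mm²), the r=6 cylinder at (12, 1.5) partially overlaps it — only the 73.94 mm² overlap (of its 112.37 mm²) is removed, clipping the outline — area = 537.06 mm²; (whole slice rotated 70° about Z — lengths, areas and connectivity unchanged). Overall, the cross-section is a single solid region. Net area = 537.06 mm².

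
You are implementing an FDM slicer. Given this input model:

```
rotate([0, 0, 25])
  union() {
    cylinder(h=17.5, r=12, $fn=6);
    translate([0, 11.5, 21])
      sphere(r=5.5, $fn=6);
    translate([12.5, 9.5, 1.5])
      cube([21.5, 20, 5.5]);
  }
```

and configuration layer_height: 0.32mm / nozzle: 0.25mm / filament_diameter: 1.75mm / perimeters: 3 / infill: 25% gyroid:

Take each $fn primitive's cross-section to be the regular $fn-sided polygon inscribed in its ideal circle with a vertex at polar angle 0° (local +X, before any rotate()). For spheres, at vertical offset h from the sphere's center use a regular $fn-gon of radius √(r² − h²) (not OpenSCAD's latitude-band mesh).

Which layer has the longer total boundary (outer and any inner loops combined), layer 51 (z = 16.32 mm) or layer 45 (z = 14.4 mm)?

Layer 51 (z = 16.32): the r=12 cylinder gives a regular 6-gon of circumradius 12 (constant along its height) (perimeter = 2·6·12.000·sin(180°/6) = 72.00 mm); the sphere at (0, 11.5): section is a regular 6-gon, circumradius = √(r²−h²) = √(5.5²−4.68²) = 2.889 (perimeter = 2·6·2.889·sin(180°/6) = 17.34 mm); the cube at (12.5, 9.5) is not intersected at this z (z outside [1.5, 7]); Combining (union): the regions partially overlap (shared area 5.15 mm²), so the edge portions inside another operand are dropped and the merged outline is re-measured after clipping — boundary = 78.73 mm; (rotated 25° about Z; rotation is an isometry so areas/perimeters/island counts are preserved). So its perimeter = 78.73 mm. Layer 45 (z = 14.4): the r=12 cylinder contributes a regular 6-gon of circumradius 12 (perimeter = 2·6·12.000·sin(180°/6) = 72.00 mm); the sphere at (0, 11.5) is absent (|z−center|=6.600 > r=5.5); the cube at (12.5, 9.5) is not intersected at this z (z outside [1.5, 7]); Combining (union): only the r=12 cylinder is present, so the union is just that shape — boundary = 72.00 mm; (rotated 25° about Z; rotation is an isometry so areas/perimeters/island counts are preserved). So its perimeter = 72.00 mm. Layer 51 is larger (78.73 vs 72.00 mm).

layer 51 (z = 16.32 mm)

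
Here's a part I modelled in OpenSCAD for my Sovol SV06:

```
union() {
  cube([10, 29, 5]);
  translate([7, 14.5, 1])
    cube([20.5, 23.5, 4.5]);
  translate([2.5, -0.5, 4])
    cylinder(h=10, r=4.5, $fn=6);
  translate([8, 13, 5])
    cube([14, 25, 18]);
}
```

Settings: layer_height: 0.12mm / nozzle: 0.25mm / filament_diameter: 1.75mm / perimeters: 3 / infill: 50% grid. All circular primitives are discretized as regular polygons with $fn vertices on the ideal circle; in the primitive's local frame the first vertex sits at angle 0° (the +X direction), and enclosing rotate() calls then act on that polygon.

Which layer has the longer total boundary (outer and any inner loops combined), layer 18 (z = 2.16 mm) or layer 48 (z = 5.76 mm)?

Layer 18 (z = 2.16): the 10×29 cube contributes its full rectangle (perimeter 78.00 mm); the cube at (7, 14.5) (footprint 20.5×23.5) is included at this height (perimeter 88.00 mm); the cylinder at (2.5, -0.5) does not reach this height (z outside [4, 14]); the cube at (8, 13) is absent (z outside [5, 23]); Taking the union: the regions partially overlap (shared area 43.50 mm²), so the edge portions inside another operand are dropped and the merged outline is re-measured after clipping — boundary = 131.00 mm. So its perimeter = 131.00 mm. Layer 48 (z = 5.76): the cube is absent (z outside [0, 5]); the cube at (7, 14.5) does not reach this height (z outside [1, 5.5]); the r=4.5 cylinder at (2.5, -0.5) gives a regular 6-gon of circumradius 4.5 (constant along its height) (perimeter = 2·6·4.500·sin(180°/6) = 27.00 mm); the 14×25 cube at (8, 13) contributes its full rectangle (perimeter 78.00 mm); Taking the union: the 2 present regions are separate (no shared area or edge), so areas and boundary lengths simply add and each stays a separate island — boundary = 105.00 mm. So its perimeter = 105.00 mm. Layer 18 is larger (131.00 vs 105.00 mm).

layer 18 (z = 2.16 mm)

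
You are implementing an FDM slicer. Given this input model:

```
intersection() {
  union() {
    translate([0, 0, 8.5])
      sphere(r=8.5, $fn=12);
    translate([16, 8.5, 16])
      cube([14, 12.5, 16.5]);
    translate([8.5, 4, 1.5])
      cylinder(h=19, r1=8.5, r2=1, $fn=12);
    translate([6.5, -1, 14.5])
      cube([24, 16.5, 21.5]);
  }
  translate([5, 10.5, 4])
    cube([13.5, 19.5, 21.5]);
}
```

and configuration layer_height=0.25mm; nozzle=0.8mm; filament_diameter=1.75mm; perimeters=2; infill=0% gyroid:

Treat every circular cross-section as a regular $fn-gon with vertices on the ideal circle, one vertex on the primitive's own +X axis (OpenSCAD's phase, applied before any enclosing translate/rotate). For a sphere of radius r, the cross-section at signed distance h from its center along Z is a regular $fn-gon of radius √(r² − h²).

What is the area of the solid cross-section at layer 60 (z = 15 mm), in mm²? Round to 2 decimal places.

At z = 15 mm: the r=8.5 sphere slices to a regular 12-gon of circumradius 5.477 (√(r²−h²) with h=6.5 from center) (area = (12/2)·5.477²·sin(360°/12) = 90.00 mm²); the cube at (16, 8.5) is absent (z outside [16, 32.5]); the cone at (8.5, 4) contributes a regular 12-gon of circumradius 3.171 (interpolated between r1=8.5 and r2=1 at t=0.711) (area = (12/2)·3.171²·sin(360°/12) = 30.17 mm²); the cube at (6.5, -1) is present — its section is the full 24×16.5 rectangle (area 396.00 mm²); Merging all regions: the regions partially overlap — summed areas 516.17 mm² minus the doubly-counted overlap 26.57 mm² gives 489.60 mm² — area = 489.60 mm²; the cube at (5, 10.5) is present — its section is the full 13.5×19.5 rectangle (area 263.25 mm²); Keeping only the common overlap: the 13.5×19.5 cube at (5, 10.5) partially overlaps that combined region; clipping to the common part keeps 60.00 mm² — area = 60.00 mm². Overall, the cross-section is a single solid region. Net area = 60.00 mm².

60.00 mm²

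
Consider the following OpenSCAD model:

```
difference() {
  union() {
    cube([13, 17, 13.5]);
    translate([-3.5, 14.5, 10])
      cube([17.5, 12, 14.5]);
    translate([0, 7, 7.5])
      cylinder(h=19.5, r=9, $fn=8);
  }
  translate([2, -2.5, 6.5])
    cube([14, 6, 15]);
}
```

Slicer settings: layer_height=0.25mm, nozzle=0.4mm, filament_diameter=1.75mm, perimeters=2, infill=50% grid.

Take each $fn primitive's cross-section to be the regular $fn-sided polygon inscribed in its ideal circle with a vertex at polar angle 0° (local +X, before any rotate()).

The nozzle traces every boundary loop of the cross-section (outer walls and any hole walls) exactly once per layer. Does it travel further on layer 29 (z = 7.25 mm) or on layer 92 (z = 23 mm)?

Layer 29 (z = 7.25): the cube is present — its section is the full 13×17 rectangle (perimeter 60.00 mm); the cube at (-3.5, 14.5) is not intersected at this z (z outside [10, 24.5]); the cylinder at (0, 7) is absent (z outside [7.5, 27]); Combining (union): only the 13×17 cube is present, so the union is just that shape — boundary = 60.00 mm; the cube at (2, -2.5) (footprint 14×6) is included at this height (perimeter 40.00 mm); Subtracting the remaining from the first: starting from the result so far, the 14×6 cube at (2, -2.5) partially overlaps it — only the 38.50 mm² overlap (of its 84.00 mm²) is removed, clipping the outline — boundary = 60.00 mm. So its perimeter = 60.00 mm. Layer 92 (z = 23): the cube is not intersected at this z (z outside [0, 13.5]); the cube at (-3.5, 14.5) is present — its section is the full 17.5×12 rectangle (perimeter 59.00 mm); the r=9 cylinder at (0, 7) gives a regular 8-gon of circumradius 9 (constant along its height) (perimeter = 2·8·9.000·sin(180°/8) = 55.11 mm); Combining (union): the regions partially overlap (shared area 5.43 mm²), so the edge portions inside another operand are dropped and the merged outline is re-measured after clipping — boundary = 99.23 mm; the cube at (2, -2.5) is absent (z outside [6.5, 21.5]); Subtracting the remaining from the first: none of the subtracted shapes is present at this height, so the result so far is unchanged — boundary = 99.23 mm. So its perimeter = 99.23 mm. Layer 92 is larger (99.23 vs 60.00 mm).

layer 92 (z = 23 mm)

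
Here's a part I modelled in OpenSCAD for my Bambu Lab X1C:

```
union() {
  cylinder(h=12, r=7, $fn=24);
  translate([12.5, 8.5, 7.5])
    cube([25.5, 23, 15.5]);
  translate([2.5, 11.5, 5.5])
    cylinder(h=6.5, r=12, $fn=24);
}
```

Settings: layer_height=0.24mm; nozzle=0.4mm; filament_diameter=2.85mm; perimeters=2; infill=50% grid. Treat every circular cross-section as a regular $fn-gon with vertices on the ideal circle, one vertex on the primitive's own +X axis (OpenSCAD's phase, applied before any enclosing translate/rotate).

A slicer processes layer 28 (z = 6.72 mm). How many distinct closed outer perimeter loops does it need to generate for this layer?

At z = 6.72 mm: the cylinder: section is a regular 24-gon, circumradius r=7; the cube at (12.5, 8.5) is absent (z outside [7.5, 23]); the r=12 cylinder at (2.5, 11.5) gives a regular 24-gon of circumradius 12 (constant along its height); Taking the union: the regions partially overlap (shared area 68.79 mm²), so overlapping operands fuse into one piece — 1 connected region. The result has 1 disconnected region.

1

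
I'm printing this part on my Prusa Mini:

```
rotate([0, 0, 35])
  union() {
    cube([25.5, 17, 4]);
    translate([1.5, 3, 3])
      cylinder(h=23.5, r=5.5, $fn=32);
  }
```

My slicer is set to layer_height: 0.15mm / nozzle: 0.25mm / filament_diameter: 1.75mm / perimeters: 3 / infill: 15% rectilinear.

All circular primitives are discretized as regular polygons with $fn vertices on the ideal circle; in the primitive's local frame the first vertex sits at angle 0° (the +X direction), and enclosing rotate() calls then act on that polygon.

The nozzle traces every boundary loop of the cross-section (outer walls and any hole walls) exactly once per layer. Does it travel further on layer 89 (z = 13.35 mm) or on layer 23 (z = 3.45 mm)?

Layer 89 (z = 13.35): the cube is absent (z outside [0, 4]); the r=5.5 cylinder at (1.5, 3) gives a regular 32-gon of circumradius 5.5 (constant along its height) (perimeter = 2·32·5.500·sin(180°/32) = 34.50 mm); Merging all regions: only the r=5.5 cylinder at (1.5, 3) is present, so the union is just that shape — boundary = 34.50 mm; (rotated 35° about Z; rotation is an isometry so areas/perimeters/island counts are preserved). So its perimeter = 34.50 mm. Layer 23 (z = 3.45): the 25.5×17 cube contributes its full rectangle (perimeter 85.00 mm); the r=5.5 cylinder at (1.5, 3) contributes a regular 32-gon of circumradius 5.5 (perimeter = 2·32·5.500·sin(180°/32) = 34.50 mm); Taking the union: the regions partially overlap (shared area 51.81 mm²), so the edge portions inside another operand are dropped and the merged outline is re-measured after clipping — boundary = 91.81 mm; (whole slice rotated 35° about Z — lengths, areas and connectivity unchanged). So its perimeter = 91.81 mm. Layer 23 is larger (91.81 vs 34.50 mm).

layer 23 (z = 3.45 mm)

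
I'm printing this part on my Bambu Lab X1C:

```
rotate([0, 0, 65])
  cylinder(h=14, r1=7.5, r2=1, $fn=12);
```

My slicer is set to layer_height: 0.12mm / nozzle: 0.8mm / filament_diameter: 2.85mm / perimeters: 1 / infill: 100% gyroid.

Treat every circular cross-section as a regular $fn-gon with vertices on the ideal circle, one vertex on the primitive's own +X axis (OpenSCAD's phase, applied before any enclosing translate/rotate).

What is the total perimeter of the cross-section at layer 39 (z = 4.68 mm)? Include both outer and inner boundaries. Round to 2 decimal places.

33.09 mm

At z = 4.68 mm: the cone (r1=7.5→r2=1) has section circumradius 5.327 here — a regular 12-gon (perimeter = 2·12·5.327·sin(180°/12) = 33.09 mm); (whole slice rotated 65° about Z — lengths, areas and connectivity unchanged). Overall, the cross-section is a single solid region. Total boundary length (outer) = 33.09 mm.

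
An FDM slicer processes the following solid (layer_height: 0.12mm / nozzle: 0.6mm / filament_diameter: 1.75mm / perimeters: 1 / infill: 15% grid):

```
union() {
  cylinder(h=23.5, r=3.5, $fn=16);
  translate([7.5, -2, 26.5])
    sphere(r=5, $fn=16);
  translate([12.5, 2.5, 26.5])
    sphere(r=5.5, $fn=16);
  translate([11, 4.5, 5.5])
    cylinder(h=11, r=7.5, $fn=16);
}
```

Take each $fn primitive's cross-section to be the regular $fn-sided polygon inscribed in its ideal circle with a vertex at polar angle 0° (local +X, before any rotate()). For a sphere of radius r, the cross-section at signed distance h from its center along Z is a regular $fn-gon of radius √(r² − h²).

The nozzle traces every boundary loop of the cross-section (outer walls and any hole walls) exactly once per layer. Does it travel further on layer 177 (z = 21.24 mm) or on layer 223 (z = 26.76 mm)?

layer 223 (z = 26.76 mm)

Layer 177 (z = 21.24): the r=3.5 cylinder gives a regular 16-gon of circumradius 3.5 (constant along its height) (perimeter = 2·16·3.500·sin(180°/16) = 21.85 mm); the sphere at (7.5, -2) is not intersected at this z (|z−center|=5.260 > r=5); the sphere at (12.5, 2.5): section is a regular 16-gon, circumradius = √(r²−h²) = √(5.5²−5.26²) = 1.607 (perimeter = 2·16·1.607·sin(180°/16) = 10.03 mm); the cylinder at (11, 4.5) is absent (z outside [5.5, 16.5]); Taking the union: the 2 present regions are separate (no shared area or edge), so areas and boundary lengths simply add and each stays a separate island — boundary = 31.88 mm. So its perimeter = 31.88 mm. Layer 223 (z = 26.76): the cylinder is absent (z outside [0, 23.5]); the r=5 sphere at (7.5, -2) slices to a regular 16-gon of circumradius 4.993 (√(r²−h²) with h=0.26 from center) (perimeter = 2·16·4.993·sin(180°/16) = 31.17 mm); the r=5.5 sphere at (12.5, 2.5) contributes a regular 16-gon of circumradius √(5.5²−0.26²) = 5.494 (perimeter = 2·16·5.494·sin(180°/16) = 34.30 mm); the cylinder at (11, 4.5) is not intersected at this z (z outside [5.5, 16.5]); Merging all regions: the regions partially overlap (shared area 19.79 mm²), so the edge portions inside another operand are dropped and the merged outline is re-measured after clipping — boundary = 47.49 mm. So its perimeter = 47.49 mm. Layer 223 is larger (47.49 vs 31.88 mm).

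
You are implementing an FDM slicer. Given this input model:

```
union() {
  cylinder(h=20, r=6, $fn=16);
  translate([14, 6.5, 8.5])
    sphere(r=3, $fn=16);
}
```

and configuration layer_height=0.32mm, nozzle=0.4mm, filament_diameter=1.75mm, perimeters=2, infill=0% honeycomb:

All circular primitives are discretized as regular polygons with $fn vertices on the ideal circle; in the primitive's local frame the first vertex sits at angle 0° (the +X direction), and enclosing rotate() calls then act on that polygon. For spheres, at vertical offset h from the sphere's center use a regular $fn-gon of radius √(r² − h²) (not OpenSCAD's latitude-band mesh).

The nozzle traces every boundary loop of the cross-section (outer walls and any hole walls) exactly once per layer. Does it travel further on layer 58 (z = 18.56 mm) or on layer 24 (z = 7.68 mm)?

Layer 58 (z = 18.56): the r=6 cylinder contributes a regular 16-gon of circumradius 6 (perimeter = 2·16·6.000·sin(180°/16) = 37.46 mm); the sphere at (14, 6.5) does not reach this height (|z−center|=10.060 > r=3); Combining (union): only the r=6 cylinder is present, so the union is just that shape — boundary = 37.46 mm. So its perimeter = 37.46 mm. Layer 24 (z = 7.68): the r=6 cylinder contributes a regular 16-gon of circumradius 6 (perimeter = 2·16·6.000·sin(180°/16) = 37.46 mm); the sphere at (14, 6.5): section is a regular 16-gon, circumradius = √(r²−h²) = √(3²−0.82²) = 2.886 (perimeter = 2·16·2.886·sin(180°/16) = 18.02 mm); Combining (union): the 2 present regions are separate (no shared area or edge), so areas and boundary lengths simply add and each stays a separate island — boundary = 55.47 mm. So its perimeter = 55.47 mm. Layer 24 is larger (55.47 vs 37.46 mm).

layer 24 (z = 7.68 mm)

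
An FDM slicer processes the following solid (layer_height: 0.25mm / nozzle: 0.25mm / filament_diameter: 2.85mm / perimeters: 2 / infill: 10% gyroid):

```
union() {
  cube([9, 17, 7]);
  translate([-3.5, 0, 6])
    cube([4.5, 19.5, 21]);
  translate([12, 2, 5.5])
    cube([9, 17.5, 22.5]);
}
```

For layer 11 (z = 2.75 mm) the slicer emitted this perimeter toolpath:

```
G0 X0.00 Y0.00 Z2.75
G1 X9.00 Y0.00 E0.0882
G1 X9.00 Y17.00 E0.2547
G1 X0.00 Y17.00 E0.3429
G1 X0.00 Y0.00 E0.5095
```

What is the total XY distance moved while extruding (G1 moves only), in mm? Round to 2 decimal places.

Sum the Euclidean lengths of each G1 segment: total = 52.00 mm.

52.00 mm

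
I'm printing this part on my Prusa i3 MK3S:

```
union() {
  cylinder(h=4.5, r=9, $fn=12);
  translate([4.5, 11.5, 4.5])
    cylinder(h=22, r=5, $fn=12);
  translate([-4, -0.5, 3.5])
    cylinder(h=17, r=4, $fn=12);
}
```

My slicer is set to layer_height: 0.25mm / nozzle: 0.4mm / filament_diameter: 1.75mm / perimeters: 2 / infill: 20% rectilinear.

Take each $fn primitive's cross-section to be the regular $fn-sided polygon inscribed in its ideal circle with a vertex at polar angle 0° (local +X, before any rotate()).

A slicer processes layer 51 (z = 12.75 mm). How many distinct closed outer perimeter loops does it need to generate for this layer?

At z = 12.75 mm: the cylinder does not reach this height (z outside [0, 4.5]); the r=5 cylinder at (4.5, 11.5) gives a regular 12-gon of circumradius 5 (constant along its height); the cylinder at (-4, -0.5): section is a regular 12-gon, circumradius r=4; Combining (union): the 2 present regions are separate (no shared area or edge), so areas and boundary lengths simply add and each stays a separate island — 2 connected regions. The result has 2 disconnected regions.

2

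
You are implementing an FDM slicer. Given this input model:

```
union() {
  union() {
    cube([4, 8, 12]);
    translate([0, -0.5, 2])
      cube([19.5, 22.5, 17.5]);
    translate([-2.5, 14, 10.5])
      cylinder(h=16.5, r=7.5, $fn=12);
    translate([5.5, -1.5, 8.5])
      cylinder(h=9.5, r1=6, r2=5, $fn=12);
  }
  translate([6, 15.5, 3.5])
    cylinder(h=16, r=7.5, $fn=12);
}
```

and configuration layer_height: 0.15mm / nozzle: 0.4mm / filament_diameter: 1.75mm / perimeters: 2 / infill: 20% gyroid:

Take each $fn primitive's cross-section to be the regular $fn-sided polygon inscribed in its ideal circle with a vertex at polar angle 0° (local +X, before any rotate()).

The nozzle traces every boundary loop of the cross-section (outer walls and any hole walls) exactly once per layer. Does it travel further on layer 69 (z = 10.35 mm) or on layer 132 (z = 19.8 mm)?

Layer 69 (z = 10.35): the cube (footprint 4×8) is included at this height (perimeter 24.00 mm); the cube at (0, -0.5) (footprint 19.5×22.5) is included at this height (perimeter 84.00 mm); the cylinder at (-2.5, 14) does not reach this height (z outside [10.5, 27]); the cone at (5.5, -1.5) (r1=6→r2=5) has section circumradius 5.805 here — a regular 12-gon (perimeter = 2·12·5.805·sin(180°/12) = 36.06 mm); Taking the union: the regions partially overlap (shared area 71.21 mm²), so the edge portions inside another operand are dropped and the merged outline is re-measured after clipping — boundary = 93.07 mm; the r=7.5 cylinder at (6, 15.5) contributes a regular 12-gon of circumradius 7.5 (perimeter = 2·12·7.500·sin(180°/12) = 46.59 mm); Combining (union): the regions partially overlap (shared area 157.29 mm²), so the edge portions inside another operand are dropped and the merged outline is re-measured after clipping — boundary = 94.01 mm. So its perimeter = 94.01 mm. Layer 132 (z = 19.8): the cube is absent (z outside [0, 12]); the cube at (0, -0.5) does not reach this height (z outside [2, 19.5]); the cylinder at (-2.5, 14): section is a regular 12-gon, circumradius r=7.5 (perimeter = 2·12·7.500·sin(180°/12) = 46.59 mm); the cone at (5.5, -1.5) is absent (z outside [8.5, 18]); Taking the union: only the r=7.5 cylinder at (-2.5, 14) is present, so the union is just that shape — boundary = 46.59 mm; the cylinder at (6, 15.5) is absent (z outside [3.5, 19.5]); Combining (union): only that combined region is present, so the union is just that shape — boundary = 46.59 mm. So its perimeter = 46.59 mm. Layer 69 is larger (94.01 vs 46.59 mm).

layer 69 (z = 10.35 mm)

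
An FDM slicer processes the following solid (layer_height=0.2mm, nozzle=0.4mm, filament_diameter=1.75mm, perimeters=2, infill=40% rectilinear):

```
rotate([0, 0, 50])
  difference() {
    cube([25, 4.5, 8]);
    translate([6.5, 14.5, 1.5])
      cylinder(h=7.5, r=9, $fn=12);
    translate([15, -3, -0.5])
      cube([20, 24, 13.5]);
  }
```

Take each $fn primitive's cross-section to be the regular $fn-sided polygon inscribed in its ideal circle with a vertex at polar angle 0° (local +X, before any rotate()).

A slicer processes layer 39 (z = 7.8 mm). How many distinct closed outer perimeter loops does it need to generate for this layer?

1

At z = 7.8 mm: the 25×4.5 cube contributes its full rectangle; the r=9 cylinder at (6.5, 14.5) contributes a regular 12-gon of circumradius 9; the cube at (15, -3) (footprint 20×24) is included at this height; Subtracting the remaining from the first: starting from the 25×4.5 cube, the r=9 cylinder at (6.5, 14.5) misses the remaining region (no effect); the 20×24 cube at (15, -3) partially overlaps it — only the 45.00 mm² overlap (of its 480.00 mm²) is removed, clipping the outline — 1 connected region; (whole slice rotated 50° about Z — lengths, areas and connectivity unchanged). The result has 1 disconnected region.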